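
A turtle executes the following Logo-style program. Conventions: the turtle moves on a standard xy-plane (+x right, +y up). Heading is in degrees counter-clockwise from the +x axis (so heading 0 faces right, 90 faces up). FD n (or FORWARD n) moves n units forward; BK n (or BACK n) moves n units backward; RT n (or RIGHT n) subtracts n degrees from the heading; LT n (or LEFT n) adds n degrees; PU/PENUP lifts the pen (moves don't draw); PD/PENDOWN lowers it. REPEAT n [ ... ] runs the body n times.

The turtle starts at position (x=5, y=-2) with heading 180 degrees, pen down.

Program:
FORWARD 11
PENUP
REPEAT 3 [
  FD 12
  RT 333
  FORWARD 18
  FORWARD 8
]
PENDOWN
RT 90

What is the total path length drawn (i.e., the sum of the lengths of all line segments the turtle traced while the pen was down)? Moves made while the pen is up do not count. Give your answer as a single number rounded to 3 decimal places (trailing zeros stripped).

Executing turtle program step by step:
Start: pos=(5,-2), heading=180, pen down
FD 11: (5,-2) -> (-6,-2) [heading=180, draw]
PU: pen up
REPEAT 3 [
  -- iteration 1/3 --
  FD 12: (-6,-2) -> (-18,-2) [heading=180, move]
  RT 333: heading 180 -> 207
  FD 18: (-18,-2) -> (-34.038,-10.172) [heading=207, move]
  FD 8: (-34.038,-10.172) -> (-41.166,-13.804) [heading=207, move]
  -- iteration 2/3 --
  FD 12: (-41.166,-13.804) -> (-51.858,-19.252) [heading=207, move]
  RT 333: heading 207 -> 234
  FD 18: (-51.858,-19.252) -> (-62.438,-33.814) [heading=234, move]
  FD 8: (-62.438,-33.814) -> (-67.141,-40.286) [heading=234, move]
  -- iteration 3/3 --
  FD 12: (-67.141,-40.286) -> (-74.194,-49.994) [heading=234, move]
  RT 333: heading 234 -> 261
  FD 18: (-74.194,-49.994) -> (-77.01,-67.773) [heading=261, move]
  FD 8: (-77.01,-67.773) -> (-78.261,-75.674) [heading=261, move]
]
PD: pen down
RT 90: heading 261 -> 171
Final: pos=(-78.261,-75.674), heading=171, 1 segment(s) drawn

Segment lengths:
  seg 1: (5,-2) -> (-6,-2), length = 11
Total = 11

Answer: 11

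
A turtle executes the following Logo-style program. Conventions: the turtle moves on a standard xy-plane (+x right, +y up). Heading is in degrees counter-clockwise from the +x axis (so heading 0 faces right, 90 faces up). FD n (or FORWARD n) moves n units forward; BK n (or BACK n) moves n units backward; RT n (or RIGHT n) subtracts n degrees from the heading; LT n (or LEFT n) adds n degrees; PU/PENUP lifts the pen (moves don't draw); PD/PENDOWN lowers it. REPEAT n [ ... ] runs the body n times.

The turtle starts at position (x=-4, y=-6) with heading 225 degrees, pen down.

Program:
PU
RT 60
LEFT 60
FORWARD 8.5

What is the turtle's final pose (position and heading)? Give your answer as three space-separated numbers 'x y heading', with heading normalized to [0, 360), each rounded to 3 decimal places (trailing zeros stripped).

Executing turtle program step by step:
Start: pos=(-4,-6), heading=225, pen down
PU: pen up
RT 60: heading 225 -> 165
LT 60: heading 165 -> 225
FD 8.5: (-4,-6) -> (-10.01,-12.01) [heading=225, move]
Final: pos=(-10.01,-12.01), heading=225, 0 segment(s) drawn

Answer: -10.01 -12.01 225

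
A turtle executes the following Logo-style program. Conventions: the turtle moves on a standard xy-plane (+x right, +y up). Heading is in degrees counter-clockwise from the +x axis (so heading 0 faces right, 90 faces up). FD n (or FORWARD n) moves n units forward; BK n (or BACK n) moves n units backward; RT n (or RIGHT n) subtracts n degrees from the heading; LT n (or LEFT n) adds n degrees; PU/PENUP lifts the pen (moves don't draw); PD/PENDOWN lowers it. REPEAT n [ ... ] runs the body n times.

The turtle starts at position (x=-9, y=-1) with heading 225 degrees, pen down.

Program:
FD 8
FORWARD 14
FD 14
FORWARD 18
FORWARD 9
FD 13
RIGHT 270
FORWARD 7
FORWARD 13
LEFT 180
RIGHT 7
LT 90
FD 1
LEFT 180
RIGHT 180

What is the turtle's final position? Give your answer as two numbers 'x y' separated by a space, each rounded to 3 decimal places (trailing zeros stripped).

Answer: -49.386 -69.498

Derivation:
Executing turtle program step by step:
Start: pos=(-9,-1), heading=225, pen down
FD 8: (-9,-1) -> (-14.657,-6.657) [heading=225, draw]
FD 14: (-14.657,-6.657) -> (-24.556,-16.556) [heading=225, draw]
FD 14: (-24.556,-16.556) -> (-34.456,-26.456) [heading=225, draw]
FD 18: (-34.456,-26.456) -> (-47.184,-39.184) [heading=225, draw]
FD 9: (-47.184,-39.184) -> (-53.548,-45.548) [heading=225, draw]
FD 13: (-53.548,-45.548) -> (-62.74,-54.74) [heading=225, draw]
RT 270: heading 225 -> 315
FD 7: (-62.74,-54.74) -> (-57.79,-59.69) [heading=315, draw]
FD 13: (-57.79,-59.69) -> (-48.598,-68.882) [heading=315, draw]
LT 180: heading 315 -> 135
RT 7: heading 135 -> 128
LT 90: heading 128 -> 218
FD 1: (-48.598,-68.882) -> (-49.386,-69.498) [heading=218, draw]
LT 180: heading 218 -> 38
RT 180: heading 38 -> 218
Final: pos=(-49.386,-69.498), heading=218, 9 segment(s) drawn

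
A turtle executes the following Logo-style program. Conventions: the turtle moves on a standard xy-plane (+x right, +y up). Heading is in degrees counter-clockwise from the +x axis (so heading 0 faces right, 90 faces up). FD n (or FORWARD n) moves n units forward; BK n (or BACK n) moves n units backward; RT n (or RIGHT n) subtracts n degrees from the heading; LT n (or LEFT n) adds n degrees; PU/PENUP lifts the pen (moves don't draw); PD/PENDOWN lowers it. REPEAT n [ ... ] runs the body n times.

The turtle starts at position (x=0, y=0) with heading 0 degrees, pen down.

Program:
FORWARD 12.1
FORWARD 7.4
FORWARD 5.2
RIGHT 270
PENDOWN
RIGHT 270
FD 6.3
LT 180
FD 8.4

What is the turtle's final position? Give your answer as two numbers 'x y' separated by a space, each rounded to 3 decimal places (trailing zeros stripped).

Answer: 26.8 0

Derivation:
Executing turtle program step by step:
Start: pos=(0,0), heading=0, pen down
FD 12.1: (0,0) -> (12.1,0) [heading=0, draw]
FD 7.4: (12.1,0) -> (19.5,0) [heading=0, draw]
FD 5.2: (19.5,0) -> (24.7,0) [heading=0, draw]
RT 270: heading 0 -> 90
PD: pen down
RT 270: heading 90 -> 180
FD 6.3: (24.7,0) -> (18.4,0) [heading=180, draw]
LT 180: heading 180 -> 0
FD 8.4: (18.4,0) -> (26.8,0) [heading=0, draw]
Final: pos=(26.8,0), heading=0, 5 segment(s) drawn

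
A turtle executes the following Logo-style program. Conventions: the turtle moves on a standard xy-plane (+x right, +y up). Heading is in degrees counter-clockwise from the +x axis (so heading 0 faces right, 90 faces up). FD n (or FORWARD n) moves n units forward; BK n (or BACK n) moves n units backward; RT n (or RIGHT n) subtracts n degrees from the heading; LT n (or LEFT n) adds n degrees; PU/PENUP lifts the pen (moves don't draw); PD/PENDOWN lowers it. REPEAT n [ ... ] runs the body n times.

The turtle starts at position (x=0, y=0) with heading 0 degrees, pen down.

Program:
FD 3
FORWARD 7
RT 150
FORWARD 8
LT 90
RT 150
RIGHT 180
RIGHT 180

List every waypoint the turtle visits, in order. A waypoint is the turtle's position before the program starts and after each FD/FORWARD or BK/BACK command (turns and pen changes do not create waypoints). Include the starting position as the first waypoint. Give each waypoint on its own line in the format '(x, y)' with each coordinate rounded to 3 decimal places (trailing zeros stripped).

Executing turtle program step by step:
Start: pos=(0,0), heading=0, pen down
FD 3: (0,0) -> (3,0) [heading=0, draw]
FD 7: (3,0) -> (10,0) [heading=0, draw]
RT 150: heading 0 -> 210
FD 8: (10,0) -> (3.072,-4) [heading=210, draw]
LT 90: heading 210 -> 300
RT 150: heading 300 -> 150
RT 180: heading 150 -> 330
RT 180: heading 330 -> 150
Final: pos=(3.072,-4), heading=150, 3 segment(s) drawn
Waypoints (4 total):
(0, 0)
(3, 0)
(10, 0)
(3.072, -4)

Answer: (0, 0)
(3, 0)
(10, 0)
(3.072, -4)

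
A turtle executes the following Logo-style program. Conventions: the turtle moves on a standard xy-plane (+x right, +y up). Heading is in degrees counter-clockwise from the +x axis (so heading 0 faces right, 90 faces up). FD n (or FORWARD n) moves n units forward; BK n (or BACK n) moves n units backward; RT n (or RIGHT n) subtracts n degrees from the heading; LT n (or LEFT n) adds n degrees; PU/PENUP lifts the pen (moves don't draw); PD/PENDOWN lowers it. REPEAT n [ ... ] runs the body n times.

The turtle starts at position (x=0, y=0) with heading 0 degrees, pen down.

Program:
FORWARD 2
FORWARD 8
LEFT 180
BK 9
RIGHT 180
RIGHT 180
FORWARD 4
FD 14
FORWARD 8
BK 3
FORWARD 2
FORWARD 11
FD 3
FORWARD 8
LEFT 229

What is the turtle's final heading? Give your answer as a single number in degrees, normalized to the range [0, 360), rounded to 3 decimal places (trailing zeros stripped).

Answer: 49

Derivation:
Executing turtle program step by step:
Start: pos=(0,0), heading=0, pen down
FD 2: (0,0) -> (2,0) [heading=0, draw]
FD 8: (2,0) -> (10,0) [heading=0, draw]
LT 180: heading 0 -> 180
BK 9: (10,0) -> (19,0) [heading=180, draw]
RT 180: heading 180 -> 0
RT 180: heading 0 -> 180
FD 4: (19,0) -> (15,0) [heading=180, draw]
FD 14: (15,0) -> (1,0) [heading=180, draw]
FD 8: (1,0) -> (-7,0) [heading=180, draw]
BK 3: (-7,0) -> (-4,0) [heading=180, draw]
FD 2: (-4,0) -> (-6,0) [heading=180, draw]
FD 11: (-6,0) -> (-17,0) [heading=180, draw]
FD 3: (-17,0) -> (-20,0) [heading=180, draw]
FD 8: (-20,0) -> (-28,0) [heading=180, draw]
LT 229: heading 180 -> 49
Final: pos=(-28,0), heading=49, 11 segment(s) drawn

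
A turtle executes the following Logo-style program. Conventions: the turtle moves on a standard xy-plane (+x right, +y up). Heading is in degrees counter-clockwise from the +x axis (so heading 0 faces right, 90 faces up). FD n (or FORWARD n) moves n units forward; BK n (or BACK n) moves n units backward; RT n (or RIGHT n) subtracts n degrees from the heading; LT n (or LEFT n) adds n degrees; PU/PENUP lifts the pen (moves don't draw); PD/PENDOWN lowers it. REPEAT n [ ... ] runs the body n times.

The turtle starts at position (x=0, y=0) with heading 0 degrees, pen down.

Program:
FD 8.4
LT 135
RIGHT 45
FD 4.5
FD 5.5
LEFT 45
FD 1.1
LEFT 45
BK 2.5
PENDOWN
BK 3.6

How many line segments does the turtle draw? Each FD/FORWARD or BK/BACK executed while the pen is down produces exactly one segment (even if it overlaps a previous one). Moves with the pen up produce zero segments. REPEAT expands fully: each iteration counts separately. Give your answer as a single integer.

Executing turtle program step by step:
Start: pos=(0,0), heading=0, pen down
FD 8.4: (0,0) -> (8.4,0) [heading=0, draw]
LT 135: heading 0 -> 135
RT 45: heading 135 -> 90
FD 4.5: (8.4,0) -> (8.4,4.5) [heading=90, draw]
FD 5.5: (8.4,4.5) -> (8.4,10) [heading=90, draw]
LT 45: heading 90 -> 135
FD 1.1: (8.4,10) -> (7.622,10.778) [heading=135, draw]
LT 45: heading 135 -> 180
BK 2.5: (7.622,10.778) -> (10.122,10.778) [heading=180, draw]
PD: pen down
BK 3.6: (10.122,10.778) -> (13.722,10.778) [heading=180, draw]
Final: pos=(13.722,10.778), heading=180, 6 segment(s) drawn
Segments drawn: 6

Answer: 6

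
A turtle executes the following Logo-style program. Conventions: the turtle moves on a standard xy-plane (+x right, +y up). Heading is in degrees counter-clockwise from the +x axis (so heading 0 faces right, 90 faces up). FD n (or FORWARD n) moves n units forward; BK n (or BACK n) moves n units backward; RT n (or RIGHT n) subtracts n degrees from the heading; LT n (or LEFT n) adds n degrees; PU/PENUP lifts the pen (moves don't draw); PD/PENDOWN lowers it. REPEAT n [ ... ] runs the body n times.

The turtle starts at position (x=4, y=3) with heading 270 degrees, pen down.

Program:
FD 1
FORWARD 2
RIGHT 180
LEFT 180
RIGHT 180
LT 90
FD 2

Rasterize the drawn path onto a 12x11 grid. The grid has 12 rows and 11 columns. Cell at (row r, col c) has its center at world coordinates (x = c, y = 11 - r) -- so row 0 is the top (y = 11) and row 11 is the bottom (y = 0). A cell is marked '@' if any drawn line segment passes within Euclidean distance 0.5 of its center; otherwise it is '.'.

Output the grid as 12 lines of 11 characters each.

Answer: ...........
...........
...........
...........
...........
...........
...........
...........
....@......
....@......
....@......
..@@@......

Derivation:
Segment 0: (4,3) -> (4,2)
Segment 1: (4,2) -> (4,0)
Segment 2: (4,0) -> (2,0)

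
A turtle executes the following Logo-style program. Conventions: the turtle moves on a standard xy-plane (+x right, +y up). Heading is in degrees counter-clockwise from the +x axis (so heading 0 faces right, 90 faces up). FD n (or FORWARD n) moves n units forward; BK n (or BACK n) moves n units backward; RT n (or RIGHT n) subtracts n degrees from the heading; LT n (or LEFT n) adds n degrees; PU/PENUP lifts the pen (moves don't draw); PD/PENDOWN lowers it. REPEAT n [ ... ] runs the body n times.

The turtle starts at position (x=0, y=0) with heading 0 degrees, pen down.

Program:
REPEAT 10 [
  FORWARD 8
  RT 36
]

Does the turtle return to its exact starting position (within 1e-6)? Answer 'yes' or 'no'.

Answer: yes

Derivation:
Executing turtle program step by step:
Start: pos=(0,0), heading=0, pen down
REPEAT 10 [
  -- iteration 1/10 --
  FD 8: (0,0) -> (8,0) [heading=0, draw]
  RT 36: heading 0 -> 324
  -- iteration 2/10 --
  FD 8: (8,0) -> (14.472,-4.702) [heading=324, draw]
  RT 36: heading 324 -> 288
  -- iteration 3/10 --
  FD 8: (14.472,-4.702) -> (16.944,-12.311) [heading=288, draw]
  RT 36: heading 288 -> 252
  -- iteration 4/10 --
  FD 8: (16.944,-12.311) -> (14.472,-19.919) [heading=252, draw]
  RT 36: heading 252 -> 216
  -- iteration 5/10 --
  FD 8: (14.472,-19.919) -> (8,-24.621) [heading=216, draw]
  RT 36: heading 216 -> 180
  -- iteration 6/10 --
  FD 8: (8,-24.621) -> (0,-24.621) [heading=180, draw]
  RT 36: heading 180 -> 144
  -- iteration 7/10 --
  FD 8: (0,-24.621) -> (-6.472,-19.919) [heading=144, draw]
  RT 36: heading 144 -> 108
  -- iteration 8/10 --
  FD 8: (-6.472,-19.919) -> (-8.944,-12.311) [heading=108, draw]
  RT 36: heading 108 -> 72
  -- iteration 9/10 --
  FD 8: (-8.944,-12.311) -> (-6.472,-4.702) [heading=72, draw]
  RT 36: heading 72 -> 36
  -- iteration 10/10 --
  FD 8: (-6.472,-4.702) -> (0,0) [heading=36, draw]
  RT 36: heading 36 -> 0
]
Final: pos=(0,0), heading=0, 10 segment(s) drawn

Start position: (0, 0)
Final position: (0, 0)
Distance = 0; < 1e-6 -> CLOSED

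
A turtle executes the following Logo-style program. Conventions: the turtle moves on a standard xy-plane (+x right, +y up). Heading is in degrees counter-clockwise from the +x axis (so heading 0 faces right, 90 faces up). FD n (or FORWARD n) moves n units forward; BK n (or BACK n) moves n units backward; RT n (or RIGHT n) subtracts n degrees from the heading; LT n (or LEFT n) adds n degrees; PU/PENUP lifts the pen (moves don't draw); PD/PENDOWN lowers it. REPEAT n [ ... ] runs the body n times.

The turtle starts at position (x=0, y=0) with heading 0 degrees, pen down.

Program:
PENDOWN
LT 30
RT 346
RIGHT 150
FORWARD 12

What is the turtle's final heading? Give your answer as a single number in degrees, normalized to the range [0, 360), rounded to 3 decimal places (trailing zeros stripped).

Answer: 254

Derivation:
Executing turtle program step by step:
Start: pos=(0,0), heading=0, pen down
PD: pen down
LT 30: heading 0 -> 30
RT 346: heading 30 -> 44
RT 150: heading 44 -> 254
FD 12: (0,0) -> (-3.308,-11.535) [heading=254, draw]
Final: pos=(-3.308,-11.535), heading=254, 1 segment(s) drawn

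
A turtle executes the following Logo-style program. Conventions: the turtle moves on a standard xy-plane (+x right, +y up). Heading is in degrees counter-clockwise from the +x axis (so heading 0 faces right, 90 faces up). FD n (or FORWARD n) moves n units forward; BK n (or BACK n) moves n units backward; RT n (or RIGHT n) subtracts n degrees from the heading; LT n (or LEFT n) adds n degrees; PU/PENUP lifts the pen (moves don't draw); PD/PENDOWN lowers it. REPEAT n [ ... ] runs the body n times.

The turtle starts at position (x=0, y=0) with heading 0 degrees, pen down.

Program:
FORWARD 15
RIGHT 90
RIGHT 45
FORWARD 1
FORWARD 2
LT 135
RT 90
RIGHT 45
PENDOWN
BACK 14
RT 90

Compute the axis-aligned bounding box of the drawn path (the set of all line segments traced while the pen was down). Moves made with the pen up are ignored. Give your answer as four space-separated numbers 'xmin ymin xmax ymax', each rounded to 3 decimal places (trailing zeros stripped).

Answer: 0 -2.121 22.778 7.778

Derivation:
Executing turtle program step by step:
Start: pos=(0,0), heading=0, pen down
FD 15: (0,0) -> (15,0) [heading=0, draw]
RT 90: heading 0 -> 270
RT 45: heading 270 -> 225
FD 1: (15,0) -> (14.293,-0.707) [heading=225, draw]
FD 2: (14.293,-0.707) -> (12.879,-2.121) [heading=225, draw]
LT 135: heading 225 -> 0
RT 90: heading 0 -> 270
RT 45: heading 270 -> 225
PD: pen down
BK 14: (12.879,-2.121) -> (22.778,7.778) [heading=225, draw]
RT 90: heading 225 -> 135
Final: pos=(22.778,7.778), heading=135, 4 segment(s) drawn

Segment endpoints: x in {0, 12.879, 14.293, 15, 22.778}, y in {-2.121, -0.707, 0, 7.778}
xmin=0, ymin=-2.121, xmax=22.778, ymax=7.778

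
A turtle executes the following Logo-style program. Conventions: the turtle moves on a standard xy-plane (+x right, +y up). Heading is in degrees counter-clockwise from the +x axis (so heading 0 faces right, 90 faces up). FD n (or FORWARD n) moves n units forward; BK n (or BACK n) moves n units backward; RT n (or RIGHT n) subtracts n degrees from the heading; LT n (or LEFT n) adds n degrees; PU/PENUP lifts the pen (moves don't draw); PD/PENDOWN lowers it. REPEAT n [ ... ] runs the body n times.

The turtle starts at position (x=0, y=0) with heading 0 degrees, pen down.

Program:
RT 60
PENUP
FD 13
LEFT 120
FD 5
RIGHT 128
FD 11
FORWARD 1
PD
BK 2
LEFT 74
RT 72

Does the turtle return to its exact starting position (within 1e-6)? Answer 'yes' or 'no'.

Answer: no

Derivation:
Executing turtle program step by step:
Start: pos=(0,0), heading=0, pen down
RT 60: heading 0 -> 300
PU: pen up
FD 13: (0,0) -> (6.5,-11.258) [heading=300, move]
LT 120: heading 300 -> 60
FD 5: (6.5,-11.258) -> (9,-6.928) [heading=60, move]
RT 128: heading 60 -> 292
FD 11: (9,-6.928) -> (13.121,-17.127) [heading=292, move]
FD 1: (13.121,-17.127) -> (13.495,-18.054) [heading=292, move]
PD: pen down
BK 2: (13.495,-18.054) -> (12.746,-16.2) [heading=292, draw]
LT 74: heading 292 -> 6
RT 72: heading 6 -> 294
Final: pos=(12.746,-16.2), heading=294, 1 segment(s) drawn

Start position: (0, 0)
Final position: (12.746, -16.2)
Distance = 20.613; >= 1e-6 -> NOT closed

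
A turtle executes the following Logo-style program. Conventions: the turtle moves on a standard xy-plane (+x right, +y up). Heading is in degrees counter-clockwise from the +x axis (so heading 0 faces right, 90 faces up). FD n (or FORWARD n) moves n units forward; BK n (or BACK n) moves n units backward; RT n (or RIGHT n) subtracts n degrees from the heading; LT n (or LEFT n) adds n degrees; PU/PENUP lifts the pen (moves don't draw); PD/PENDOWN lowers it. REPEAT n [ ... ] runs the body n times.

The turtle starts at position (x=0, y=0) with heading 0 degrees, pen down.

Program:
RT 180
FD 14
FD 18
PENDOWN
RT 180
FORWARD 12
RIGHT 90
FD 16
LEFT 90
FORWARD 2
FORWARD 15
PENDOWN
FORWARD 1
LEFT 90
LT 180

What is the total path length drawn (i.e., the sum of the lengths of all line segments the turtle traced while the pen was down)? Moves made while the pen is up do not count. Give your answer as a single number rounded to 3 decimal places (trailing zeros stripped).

Executing turtle program step by step:
Start: pos=(0,0), heading=0, pen down
RT 180: heading 0 -> 180
FD 14: (0,0) -> (-14,0) [heading=180, draw]
FD 18: (-14,0) -> (-32,0) [heading=180, draw]
PD: pen down
RT 180: heading 180 -> 0
FD 12: (-32,0) -> (-20,0) [heading=0, draw]
RT 90: heading 0 -> 270
FD 16: (-20,0) -> (-20,-16) [heading=270, draw]
LT 90: heading 270 -> 0
FD 2: (-20,-16) -> (-18,-16) [heading=0, draw]
FD 15: (-18,-16) -> (-3,-16) [heading=0, draw]
PD: pen down
FD 1: (-3,-16) -> (-2,-16) [heading=0, draw]
LT 90: heading 0 -> 90
LT 180: heading 90 -> 270
Final: pos=(-2,-16), heading=270, 7 segment(s) drawn

Segment lengths:
  seg 1: (0,0) -> (-14,0), length = 14
  seg 2: (-14,0) -> (-32,0), length = 18
  seg 3: (-32,0) -> (-20,0), length = 12
  seg 4: (-20,0) -> (-20,-16), length = 16
  seg 5: (-20,-16) -> (-18,-16), length = 2
  seg 6: (-18,-16) -> (-3,-16), length = 15
  seg 7: (-3,-16) -> (-2,-16), length = 1
Total = 78

Answer: 78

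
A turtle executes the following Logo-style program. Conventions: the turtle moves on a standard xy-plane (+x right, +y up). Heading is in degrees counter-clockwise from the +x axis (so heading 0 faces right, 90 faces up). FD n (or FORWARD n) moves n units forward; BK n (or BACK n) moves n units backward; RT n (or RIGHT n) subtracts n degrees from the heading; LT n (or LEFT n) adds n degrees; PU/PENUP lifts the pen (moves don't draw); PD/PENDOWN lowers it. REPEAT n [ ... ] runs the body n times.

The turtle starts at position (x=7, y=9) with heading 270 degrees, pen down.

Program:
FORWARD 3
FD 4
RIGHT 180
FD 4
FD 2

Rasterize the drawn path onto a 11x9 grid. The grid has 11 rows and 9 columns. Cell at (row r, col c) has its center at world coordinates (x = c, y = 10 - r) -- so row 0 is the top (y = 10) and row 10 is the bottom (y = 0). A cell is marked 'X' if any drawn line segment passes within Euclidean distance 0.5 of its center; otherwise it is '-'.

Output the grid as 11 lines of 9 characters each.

Segment 0: (7,9) -> (7,6)
Segment 1: (7,6) -> (7,2)
Segment 2: (7,2) -> (7,6)
Segment 3: (7,6) -> (7,8)

Answer: ---------
-------X-
-------X-
-------X-
-------X-
-------X-
-------X-
-------X-
-------X-
---------
---------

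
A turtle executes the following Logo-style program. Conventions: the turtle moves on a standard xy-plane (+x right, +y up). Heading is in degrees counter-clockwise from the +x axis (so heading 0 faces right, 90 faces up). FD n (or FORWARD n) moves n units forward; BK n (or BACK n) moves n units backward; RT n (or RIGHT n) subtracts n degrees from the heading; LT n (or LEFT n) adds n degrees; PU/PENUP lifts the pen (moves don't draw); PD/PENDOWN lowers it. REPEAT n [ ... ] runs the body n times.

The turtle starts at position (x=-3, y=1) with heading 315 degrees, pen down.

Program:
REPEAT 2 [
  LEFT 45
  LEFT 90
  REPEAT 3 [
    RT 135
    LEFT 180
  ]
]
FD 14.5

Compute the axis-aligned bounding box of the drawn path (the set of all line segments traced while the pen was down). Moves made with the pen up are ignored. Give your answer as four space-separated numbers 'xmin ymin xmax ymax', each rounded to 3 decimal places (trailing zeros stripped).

Executing turtle program step by step:
Start: pos=(-3,1), heading=315, pen down
REPEAT 2 [
  -- iteration 1/2 --
  LT 45: heading 315 -> 0
  LT 90: heading 0 -> 90
  REPEAT 3 [
    -- iteration 1/3 --
    RT 135: heading 90 -> 315
    LT 180: heading 315 -> 135
    -- iteration 2/3 --
    RT 135: heading 135 -> 0
    LT 180: heading 0 -> 180
    -- iteration 3/3 --
    RT 135: heading 180 -> 45
    LT 180: heading 45 -> 225
  ]
  -- iteration 2/2 --
  LT 45: heading 225 -> 270
  LT 90: heading 270 -> 0
  REPEAT 3 [
    -- iteration 1/3 --
    RT 135: heading 0 -> 225
    LT 180: heading 225 -> 45
    -- iteration 2/3 --
    RT 135: heading 45 -> 270
    LT 180: heading 270 -> 90
    -- iteration 3/3 --
    RT 135: heading 90 -> 315
    LT 180: heading 315 -> 135
  ]
]
FD 14.5: (-3,1) -> (-13.253,11.253) [heading=135, draw]
Final: pos=(-13.253,11.253), heading=135, 1 segment(s) drawn

Segment endpoints: x in {-13.253, -3}, y in {1, 11.253}
xmin=-13.253, ymin=1, xmax=-3, ymax=11.253

Answer: -13.253 1 -3 11.253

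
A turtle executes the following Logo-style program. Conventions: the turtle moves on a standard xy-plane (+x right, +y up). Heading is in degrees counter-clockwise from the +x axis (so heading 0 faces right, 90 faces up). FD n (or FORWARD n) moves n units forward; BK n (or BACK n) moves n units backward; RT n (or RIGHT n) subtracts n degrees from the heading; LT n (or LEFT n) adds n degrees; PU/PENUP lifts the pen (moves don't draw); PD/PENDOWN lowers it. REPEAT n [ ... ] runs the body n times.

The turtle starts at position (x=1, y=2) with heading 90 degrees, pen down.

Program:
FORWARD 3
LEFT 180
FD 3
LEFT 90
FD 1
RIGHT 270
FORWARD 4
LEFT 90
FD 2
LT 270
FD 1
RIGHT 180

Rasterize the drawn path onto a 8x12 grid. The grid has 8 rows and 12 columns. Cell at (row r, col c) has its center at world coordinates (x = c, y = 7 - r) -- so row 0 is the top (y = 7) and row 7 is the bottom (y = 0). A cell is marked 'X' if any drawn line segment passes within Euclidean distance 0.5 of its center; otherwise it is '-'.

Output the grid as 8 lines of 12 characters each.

Answer: X-----------
XXX---------
-XX---------
-XX---------
-XX---------
-XX---------
------------
------------

Derivation:
Segment 0: (1,2) -> (1,5)
Segment 1: (1,5) -> (1,2)
Segment 2: (1,2) -> (2,2)
Segment 3: (2,2) -> (2,6)
Segment 4: (2,6) -> (-0,6)
Segment 5: (-0,6) -> (0,7)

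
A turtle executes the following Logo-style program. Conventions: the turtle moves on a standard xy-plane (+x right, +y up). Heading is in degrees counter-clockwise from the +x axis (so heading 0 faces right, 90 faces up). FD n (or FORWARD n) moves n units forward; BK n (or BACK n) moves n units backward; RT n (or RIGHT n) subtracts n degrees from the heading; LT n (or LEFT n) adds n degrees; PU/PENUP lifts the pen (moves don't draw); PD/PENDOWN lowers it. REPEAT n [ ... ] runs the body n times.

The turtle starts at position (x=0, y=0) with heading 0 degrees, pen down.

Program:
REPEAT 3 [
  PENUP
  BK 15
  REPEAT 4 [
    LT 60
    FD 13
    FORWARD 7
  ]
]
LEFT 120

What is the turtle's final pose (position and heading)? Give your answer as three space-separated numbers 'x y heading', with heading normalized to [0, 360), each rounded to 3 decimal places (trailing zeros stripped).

Executing turtle program step by step:
Start: pos=(0,0), heading=0, pen down
REPEAT 3 [
  -- iteration 1/3 --
  PU: pen up
  BK 15: (0,0) -> (-15,0) [heading=0, move]
  REPEAT 4 [
    -- iteration 1/4 --
    LT 60: heading 0 -> 60
    FD 13: (-15,0) -> (-8.5,11.258) [heading=60, move]
    FD 7: (-8.5,11.258) -> (-5,17.321) [heading=60, move]
    -- iteration 2/4 --
    LT 60: heading 60 -> 120
    FD 13: (-5,17.321) -> (-11.5,28.579) [heading=120, move]
    FD 7: (-11.5,28.579) -> (-15,34.641) [heading=120, move]
    -- iteration 3/4 --
    LT 60: heading 120 -> 180
    FD 13: (-15,34.641) -> (-28,34.641) [heading=180, move]
    FD 7: (-28,34.641) -> (-35,34.641) [heading=180, move]
    -- iteration 4/4 --
    LT 60: heading 180 -> 240
    FD 13: (-35,34.641) -> (-41.5,23.383) [heading=240, move]
    FD 7: (-41.5,23.383) -> (-45,17.321) [heading=240, move]
  ]
  -- iteration 2/3 --
  PU: pen up
  BK 15: (-45,17.321) -> (-37.5,30.311) [heading=240, move]
  REPEAT 4 [
    -- iteration 1/4 --
    LT 60: heading 240 -> 300
    FD 13: (-37.5,30.311) -> (-31,19.053) [heading=300, move]
    FD 7: (-31,19.053) -> (-27.5,12.99) [heading=300, move]
    -- iteration 2/4 --
    LT 60: heading 300 -> 0
    FD 13: (-27.5,12.99) -> (-14.5,12.99) [heading=0, move]
    FD 7: (-14.5,12.99) -> (-7.5,12.99) [heading=0, move]
    -- iteration 3/4 --
    LT 60: heading 0 -> 60
    FD 13: (-7.5,12.99) -> (-1,24.249) [heading=60, move]
    FD 7: (-1,24.249) -> (2.5,30.311) [heading=60, move]
    -- iteration 4/4 --
    LT 60: heading 60 -> 120
    FD 13: (2.5,30.311) -> (-4,41.569) [heading=120, move]
    FD 7: (-4,41.569) -> (-7.5,47.631) [heading=120, move]
  ]
  -- iteration 3/3 --
  PU: pen up
  BK 15: (-7.5,47.631) -> (0,34.641) [heading=120, move]
  REPEAT 4 [
    -- iteration 1/4 --
    LT 60: heading 120 -> 180
    FD 13: (0,34.641) -> (-13,34.641) [heading=180, move]
    FD 7: (-13,34.641) -> (-20,34.641) [heading=180, move]
    -- iteration 2/4 --
    LT 60: heading 180 -> 240
    FD 13: (-20,34.641) -> (-26.5,23.383) [heading=240, move]
    FD 7: (-26.5,23.383) -> (-30,17.321) [heading=240, move]
    -- iteration 3/4 --
    LT 60: heading 240 -> 300
    FD 13: (-30,17.321) -> (-23.5,6.062) [heading=300, move]
    FD 7: (-23.5,6.062) -> (-20,0) [heading=300, move]
    -- iteration 4/4 --
    LT 60: heading 300 -> 0
    FD 13: (-20,0) -> (-7,0) [heading=0, move]
    FD 7: (-7,0) -> (0,0) [heading=0, move]
  ]
]
LT 120: heading 0 -> 120
Final: pos=(0,0), heading=120, 0 segment(s) drawn

Answer: 0 0 120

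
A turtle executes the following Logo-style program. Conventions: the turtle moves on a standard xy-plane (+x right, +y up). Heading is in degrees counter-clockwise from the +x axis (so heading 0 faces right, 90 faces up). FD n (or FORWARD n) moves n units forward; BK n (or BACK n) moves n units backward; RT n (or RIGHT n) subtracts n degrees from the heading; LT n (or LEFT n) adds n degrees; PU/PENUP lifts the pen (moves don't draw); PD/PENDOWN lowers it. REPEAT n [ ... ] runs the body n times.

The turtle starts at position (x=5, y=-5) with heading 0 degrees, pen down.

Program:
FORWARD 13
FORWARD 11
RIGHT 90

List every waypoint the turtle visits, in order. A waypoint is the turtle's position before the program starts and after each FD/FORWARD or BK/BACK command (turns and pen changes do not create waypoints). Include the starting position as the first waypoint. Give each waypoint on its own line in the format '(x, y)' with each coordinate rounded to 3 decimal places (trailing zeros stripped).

Executing turtle program step by step:
Start: pos=(5,-5), heading=0, pen down
FD 13: (5,-5) -> (18,-5) [heading=0, draw]
FD 11: (18,-5) -> (29,-5) [heading=0, draw]
RT 90: heading 0 -> 270
Final: pos=(29,-5), heading=270, 2 segment(s) drawn
Waypoints (3 total):
(5, -5)
(18, -5)
(29, -5)

Answer: (5, -5)
(18, -5)
(29, -5)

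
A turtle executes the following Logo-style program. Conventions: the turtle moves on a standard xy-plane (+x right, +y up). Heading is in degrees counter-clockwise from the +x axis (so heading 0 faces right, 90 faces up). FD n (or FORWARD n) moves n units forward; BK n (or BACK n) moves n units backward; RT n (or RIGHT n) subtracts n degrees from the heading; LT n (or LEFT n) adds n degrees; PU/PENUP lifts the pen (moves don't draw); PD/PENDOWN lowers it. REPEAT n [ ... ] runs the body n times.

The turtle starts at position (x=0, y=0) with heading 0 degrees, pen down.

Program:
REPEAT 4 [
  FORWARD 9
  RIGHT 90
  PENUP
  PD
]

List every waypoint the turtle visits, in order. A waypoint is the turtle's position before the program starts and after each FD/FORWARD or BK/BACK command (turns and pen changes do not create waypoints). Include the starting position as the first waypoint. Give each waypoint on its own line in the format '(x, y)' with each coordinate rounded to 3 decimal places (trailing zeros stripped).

Executing turtle program step by step:
Start: pos=(0,0), heading=0, pen down
REPEAT 4 [
  -- iteration 1/4 --
  FD 9: (0,0) -> (9,0) [heading=0, draw]
  RT 90: heading 0 -> 270
  PU: pen up
  PD: pen down
  -- iteration 2/4 --
  FD 9: (9,0) -> (9,-9) [heading=270, draw]
  RT 90: heading 270 -> 180
  PU: pen up
  PD: pen down
  -- iteration 3/4 --
  FD 9: (9,-9) -> (0,-9) [heading=180, draw]
  RT 90: heading 180 -> 90
  PU: pen up
  PD: pen down
  -- iteration 4/4 --
  FD 9: (0,-9) -> (0,0) [heading=90, draw]
  RT 90: heading 90 -> 0
  PU: pen up
  PD: pen down
]
Final: pos=(0,0), heading=0, 4 segment(s) drawn
Waypoints (5 total):
(0, 0)
(9, 0)
(9, -9)
(0, -9)
(0, 0)

Answer: (0, 0)
(9, 0)
(9, -9)
(0, -9)
(0, 0)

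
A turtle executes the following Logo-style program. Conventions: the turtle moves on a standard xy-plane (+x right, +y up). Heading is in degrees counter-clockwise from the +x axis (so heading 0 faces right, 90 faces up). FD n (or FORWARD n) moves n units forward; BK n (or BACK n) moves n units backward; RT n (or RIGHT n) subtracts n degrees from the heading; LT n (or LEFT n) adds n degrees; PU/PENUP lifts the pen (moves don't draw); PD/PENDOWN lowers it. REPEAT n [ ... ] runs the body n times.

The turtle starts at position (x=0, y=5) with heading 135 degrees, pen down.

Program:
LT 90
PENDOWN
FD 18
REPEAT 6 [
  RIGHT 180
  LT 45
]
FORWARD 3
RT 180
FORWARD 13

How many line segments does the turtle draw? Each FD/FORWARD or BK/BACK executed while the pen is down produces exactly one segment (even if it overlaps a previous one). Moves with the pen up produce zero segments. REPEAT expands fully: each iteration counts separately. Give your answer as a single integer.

Answer: 3

Derivation:
Executing turtle program step by step:
Start: pos=(0,5), heading=135, pen down
LT 90: heading 135 -> 225
PD: pen down
FD 18: (0,5) -> (-12.728,-7.728) [heading=225, draw]
REPEAT 6 [
  -- iteration 1/6 --
  RT 180: heading 225 -> 45
  LT 45: heading 45 -> 90
  -- iteration 2/6 --
  RT 180: heading 90 -> 270
  LT 45: heading 270 -> 315
  -- iteration 3/6 --
  RT 180: heading 315 -> 135
  LT 45: heading 135 -> 180
  -- iteration 4/6 --
  RT 180: heading 180 -> 0
  LT 45: heading 0 -> 45
  -- iteration 5/6 --
  RT 180: heading 45 -> 225
  LT 45: heading 225 -> 270
  -- iteration 6/6 --
  RT 180: heading 270 -> 90
  LT 45: heading 90 -> 135
]
FD 3: (-12.728,-7.728) -> (-14.849,-5.607) [heading=135, draw]
RT 180: heading 135 -> 315
FD 13: (-14.849,-5.607) -> (-5.657,-14.799) [heading=315, draw]
Final: pos=(-5.657,-14.799), heading=315, 3 segment(s) drawn
Segments drawn: 3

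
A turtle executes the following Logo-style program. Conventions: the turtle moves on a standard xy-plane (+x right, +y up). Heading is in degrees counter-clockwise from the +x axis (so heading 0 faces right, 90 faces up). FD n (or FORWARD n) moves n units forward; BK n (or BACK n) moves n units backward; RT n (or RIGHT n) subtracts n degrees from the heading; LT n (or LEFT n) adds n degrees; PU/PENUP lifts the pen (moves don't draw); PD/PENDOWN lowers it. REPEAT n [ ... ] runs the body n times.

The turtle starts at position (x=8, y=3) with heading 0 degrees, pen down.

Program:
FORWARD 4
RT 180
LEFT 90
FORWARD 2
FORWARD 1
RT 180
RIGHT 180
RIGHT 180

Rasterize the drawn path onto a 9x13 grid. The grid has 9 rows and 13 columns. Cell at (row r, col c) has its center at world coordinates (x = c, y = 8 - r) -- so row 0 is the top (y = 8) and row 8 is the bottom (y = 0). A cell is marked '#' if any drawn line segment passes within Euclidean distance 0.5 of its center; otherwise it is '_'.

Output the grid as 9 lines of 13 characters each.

Segment 0: (8,3) -> (12,3)
Segment 1: (12,3) -> (12,1)
Segment 2: (12,1) -> (12,0)

Answer: _____________
_____________
_____________
_____________
_____________
________#####
____________#
____________#
____________#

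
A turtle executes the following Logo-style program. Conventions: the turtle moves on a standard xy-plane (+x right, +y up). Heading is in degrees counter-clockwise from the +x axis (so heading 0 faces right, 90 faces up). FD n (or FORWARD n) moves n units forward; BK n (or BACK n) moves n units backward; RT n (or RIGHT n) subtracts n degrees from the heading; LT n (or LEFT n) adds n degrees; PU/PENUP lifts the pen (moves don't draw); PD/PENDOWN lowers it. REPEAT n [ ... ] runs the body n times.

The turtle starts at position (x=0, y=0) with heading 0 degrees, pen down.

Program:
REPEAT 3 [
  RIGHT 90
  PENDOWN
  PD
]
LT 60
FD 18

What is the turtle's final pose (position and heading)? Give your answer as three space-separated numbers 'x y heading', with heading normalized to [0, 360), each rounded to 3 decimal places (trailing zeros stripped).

Executing turtle program step by step:
Start: pos=(0,0), heading=0, pen down
REPEAT 3 [
  -- iteration 1/3 --
  RT 90: heading 0 -> 270
  PD: pen down
  PD: pen down
  -- iteration 2/3 --
  RT 90: heading 270 -> 180
  PD: pen down
  PD: pen down
  -- iteration 3/3 --
  RT 90: heading 180 -> 90
  PD: pen down
  PD: pen down
]
LT 60: heading 90 -> 150
FD 18: (0,0) -> (-15.588,9) [heading=150, draw]
Final: pos=(-15.588,9), heading=150, 1 segment(s) drawn

Answer: -15.588 9 150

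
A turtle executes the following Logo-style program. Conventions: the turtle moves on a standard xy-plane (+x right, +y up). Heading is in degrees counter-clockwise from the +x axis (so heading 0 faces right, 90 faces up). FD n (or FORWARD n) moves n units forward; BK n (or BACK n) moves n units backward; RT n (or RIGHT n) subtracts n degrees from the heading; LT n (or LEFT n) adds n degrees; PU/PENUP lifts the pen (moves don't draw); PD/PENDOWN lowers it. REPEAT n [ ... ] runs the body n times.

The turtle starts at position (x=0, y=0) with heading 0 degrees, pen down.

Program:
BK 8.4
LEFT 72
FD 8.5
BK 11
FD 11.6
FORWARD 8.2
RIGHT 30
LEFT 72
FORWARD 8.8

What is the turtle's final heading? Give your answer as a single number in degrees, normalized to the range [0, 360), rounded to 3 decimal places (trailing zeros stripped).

Executing turtle program step by step:
Start: pos=(0,0), heading=0, pen down
BK 8.4: (0,0) -> (-8.4,0) [heading=0, draw]
LT 72: heading 0 -> 72
FD 8.5: (-8.4,0) -> (-5.773,8.084) [heading=72, draw]
BK 11: (-5.773,8.084) -> (-9.173,-2.378) [heading=72, draw]
FD 11.6: (-9.173,-2.378) -> (-5.588,8.655) [heading=72, draw]
FD 8.2: (-5.588,8.655) -> (-3.054,16.453) [heading=72, draw]
RT 30: heading 72 -> 42
LT 72: heading 42 -> 114
FD 8.8: (-3.054,16.453) -> (-6.633,24.492) [heading=114, draw]
Final: pos=(-6.633,24.492), heading=114, 6 segment(s) drawn

Answer: 114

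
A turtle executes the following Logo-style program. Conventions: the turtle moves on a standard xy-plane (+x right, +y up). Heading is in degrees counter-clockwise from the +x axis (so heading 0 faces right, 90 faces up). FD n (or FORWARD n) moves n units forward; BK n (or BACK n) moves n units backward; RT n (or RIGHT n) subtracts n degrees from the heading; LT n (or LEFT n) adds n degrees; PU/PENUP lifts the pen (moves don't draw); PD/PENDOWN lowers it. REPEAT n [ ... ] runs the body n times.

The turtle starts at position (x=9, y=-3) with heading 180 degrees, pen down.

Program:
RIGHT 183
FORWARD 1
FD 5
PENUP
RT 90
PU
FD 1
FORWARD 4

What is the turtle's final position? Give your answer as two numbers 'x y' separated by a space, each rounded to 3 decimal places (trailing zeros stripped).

Answer: 14.73 -8.307

Derivation:
Executing turtle program step by step:
Start: pos=(9,-3), heading=180, pen down
RT 183: heading 180 -> 357
FD 1: (9,-3) -> (9.999,-3.052) [heading=357, draw]
FD 5: (9.999,-3.052) -> (14.992,-3.314) [heading=357, draw]
PU: pen up
RT 90: heading 357 -> 267
PU: pen up
FD 1: (14.992,-3.314) -> (14.939,-4.313) [heading=267, move]
FD 4: (14.939,-4.313) -> (14.73,-8.307) [heading=267, move]
Final: pos=(14.73,-8.307), heading=267, 2 segment(s) drawn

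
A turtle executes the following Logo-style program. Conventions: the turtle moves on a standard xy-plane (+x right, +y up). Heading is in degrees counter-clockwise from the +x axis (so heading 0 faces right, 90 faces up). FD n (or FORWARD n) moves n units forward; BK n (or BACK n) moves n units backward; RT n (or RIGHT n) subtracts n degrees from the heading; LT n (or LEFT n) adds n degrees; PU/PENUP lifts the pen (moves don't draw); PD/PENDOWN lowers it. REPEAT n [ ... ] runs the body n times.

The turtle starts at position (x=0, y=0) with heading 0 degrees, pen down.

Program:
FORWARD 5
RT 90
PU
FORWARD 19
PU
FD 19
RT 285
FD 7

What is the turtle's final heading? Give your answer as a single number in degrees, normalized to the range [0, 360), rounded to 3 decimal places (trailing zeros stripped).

Answer: 345

Derivation:
Executing turtle program step by step:
Start: pos=(0,0), heading=0, pen down
FD 5: (0,0) -> (5,0) [heading=0, draw]
RT 90: heading 0 -> 270
PU: pen up
FD 19: (5,0) -> (5,-19) [heading=270, move]
PU: pen up
FD 19: (5,-19) -> (5,-38) [heading=270, move]
RT 285: heading 270 -> 345
FD 7: (5,-38) -> (11.761,-39.812) [heading=345, move]
Final: pos=(11.761,-39.812), heading=345, 1 segment(s) drawn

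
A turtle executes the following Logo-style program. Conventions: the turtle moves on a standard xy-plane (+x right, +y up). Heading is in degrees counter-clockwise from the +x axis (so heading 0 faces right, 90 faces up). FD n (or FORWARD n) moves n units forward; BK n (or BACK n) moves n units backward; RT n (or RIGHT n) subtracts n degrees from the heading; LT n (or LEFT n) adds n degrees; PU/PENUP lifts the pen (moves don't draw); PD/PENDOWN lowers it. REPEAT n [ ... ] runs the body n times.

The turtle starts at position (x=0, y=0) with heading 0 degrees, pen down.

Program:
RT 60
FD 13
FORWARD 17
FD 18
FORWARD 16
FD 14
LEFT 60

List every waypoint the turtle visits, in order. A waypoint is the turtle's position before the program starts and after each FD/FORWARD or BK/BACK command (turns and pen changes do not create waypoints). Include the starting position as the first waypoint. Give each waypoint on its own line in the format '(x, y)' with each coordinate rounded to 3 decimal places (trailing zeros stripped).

Answer: (0, 0)
(6.5, -11.258)
(15, -25.981)
(24, -41.569)
(32, -55.426)
(39, -67.55)

Derivation:
Executing turtle program step by step:
Start: pos=(0,0), heading=0, pen down
RT 60: heading 0 -> 300
FD 13: (0,0) -> (6.5,-11.258) [heading=300, draw]
FD 17: (6.5,-11.258) -> (15,-25.981) [heading=300, draw]
FD 18: (15,-25.981) -> (24,-41.569) [heading=300, draw]
FD 16: (24,-41.569) -> (32,-55.426) [heading=300, draw]
FD 14: (32,-55.426) -> (39,-67.55) [heading=300, draw]
LT 60: heading 300 -> 0
Final: pos=(39,-67.55), heading=0, 5 segment(s) drawn
Waypoints (6 total):
(0, 0)
(6.5, -11.258)
(15, -25.981)
(24, -41.569)
(32, -55.426)
(39, -67.55)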